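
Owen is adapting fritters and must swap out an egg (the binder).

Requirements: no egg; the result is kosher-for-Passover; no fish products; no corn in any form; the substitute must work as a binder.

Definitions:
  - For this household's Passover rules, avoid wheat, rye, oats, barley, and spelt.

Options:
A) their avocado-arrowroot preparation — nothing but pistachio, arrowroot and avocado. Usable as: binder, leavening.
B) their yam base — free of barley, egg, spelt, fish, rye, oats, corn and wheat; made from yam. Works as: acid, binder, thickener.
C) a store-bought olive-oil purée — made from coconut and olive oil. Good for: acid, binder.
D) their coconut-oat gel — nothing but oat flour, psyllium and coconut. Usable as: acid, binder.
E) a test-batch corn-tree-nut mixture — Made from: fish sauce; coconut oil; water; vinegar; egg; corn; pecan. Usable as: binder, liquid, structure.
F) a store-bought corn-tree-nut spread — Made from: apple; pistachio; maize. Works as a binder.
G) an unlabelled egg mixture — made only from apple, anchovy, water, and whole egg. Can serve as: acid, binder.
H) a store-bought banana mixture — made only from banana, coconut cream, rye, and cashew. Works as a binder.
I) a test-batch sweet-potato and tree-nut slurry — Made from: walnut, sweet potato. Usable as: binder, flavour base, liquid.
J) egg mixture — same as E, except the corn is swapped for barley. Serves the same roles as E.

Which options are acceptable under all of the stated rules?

A, B, C, I

A: no egg, no corn — valid
B: no corn, kosher-for-Passover — valid
C: nothing on the exclusion list — OK
D: has oat flour, so not kosher-for-Passover — reject
E: has egg, so not egg-free; has corn, so not corn-free (and 1 more) — out
F: has maize, so not corn-free — no
G: has whole egg, so not egg-free; has anchovy, so not fish-free — out
H: has rye, so not kosher-for-Passover — no
I: no egg, kosher-for-Passover — valid
J: has barley, so not kosher-for-Passover; has egg, so not egg-free (and 1 more) — no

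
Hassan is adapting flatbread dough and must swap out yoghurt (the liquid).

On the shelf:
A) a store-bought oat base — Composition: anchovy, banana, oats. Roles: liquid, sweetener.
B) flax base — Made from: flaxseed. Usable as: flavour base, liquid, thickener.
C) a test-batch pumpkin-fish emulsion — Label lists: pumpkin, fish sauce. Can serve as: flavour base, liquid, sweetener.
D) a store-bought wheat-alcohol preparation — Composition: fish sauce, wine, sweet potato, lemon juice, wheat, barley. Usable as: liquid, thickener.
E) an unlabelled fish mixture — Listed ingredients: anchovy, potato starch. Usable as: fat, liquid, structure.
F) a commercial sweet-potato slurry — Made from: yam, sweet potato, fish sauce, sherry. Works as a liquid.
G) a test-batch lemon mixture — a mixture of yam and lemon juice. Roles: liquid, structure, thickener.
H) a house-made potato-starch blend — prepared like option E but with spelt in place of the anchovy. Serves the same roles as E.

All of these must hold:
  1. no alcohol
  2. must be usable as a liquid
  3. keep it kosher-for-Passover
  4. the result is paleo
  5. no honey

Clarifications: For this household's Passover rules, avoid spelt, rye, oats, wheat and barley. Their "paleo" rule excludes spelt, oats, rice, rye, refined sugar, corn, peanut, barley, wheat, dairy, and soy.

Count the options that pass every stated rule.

A: has oats, so not kosher-for-Passover; has oats, so not paleo — no
B: every rule checks out — valid
C: only fish sauce and pumpkin; none excluded — keep
D: has barley, so not kosher-for-Passover; has barley, so not paleo (and 1 more) — out
E: works as a liquid, kosher-for-Passover, no alcohol — valid
F: has sherry, so not alcohol-free — no
G: all constraints satisfied — keep
H: has spelt, so not kosher-for-Passover; has spelt, so not paleo — no

4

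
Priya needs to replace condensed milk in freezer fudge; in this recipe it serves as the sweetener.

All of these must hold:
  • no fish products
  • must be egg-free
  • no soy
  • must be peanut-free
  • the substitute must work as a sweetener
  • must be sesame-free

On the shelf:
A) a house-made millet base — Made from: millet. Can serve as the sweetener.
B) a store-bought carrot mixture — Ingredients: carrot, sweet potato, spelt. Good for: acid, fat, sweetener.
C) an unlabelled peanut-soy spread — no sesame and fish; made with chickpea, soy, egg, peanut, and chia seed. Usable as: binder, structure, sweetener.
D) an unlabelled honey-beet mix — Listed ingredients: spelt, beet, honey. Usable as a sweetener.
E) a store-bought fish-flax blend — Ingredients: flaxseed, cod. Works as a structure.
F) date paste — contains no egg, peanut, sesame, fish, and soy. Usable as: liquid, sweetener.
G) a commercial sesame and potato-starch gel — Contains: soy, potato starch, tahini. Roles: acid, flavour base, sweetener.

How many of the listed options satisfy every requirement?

4

A: every rule checks out — valid
B: only spelt, sweet potato, and carrot; none excluded — OK
C: has egg, so not egg-free; has soy, so not soy-free (and 1 more) — reject
D: nothing on the exclusion list — OK
E: not usable as a sweetener; has cod, so not fish-free — out
F: works as a sweetener, no sesame, no egg — valid
G: has tahini, so not sesame-free; has soy, so not soy-free — no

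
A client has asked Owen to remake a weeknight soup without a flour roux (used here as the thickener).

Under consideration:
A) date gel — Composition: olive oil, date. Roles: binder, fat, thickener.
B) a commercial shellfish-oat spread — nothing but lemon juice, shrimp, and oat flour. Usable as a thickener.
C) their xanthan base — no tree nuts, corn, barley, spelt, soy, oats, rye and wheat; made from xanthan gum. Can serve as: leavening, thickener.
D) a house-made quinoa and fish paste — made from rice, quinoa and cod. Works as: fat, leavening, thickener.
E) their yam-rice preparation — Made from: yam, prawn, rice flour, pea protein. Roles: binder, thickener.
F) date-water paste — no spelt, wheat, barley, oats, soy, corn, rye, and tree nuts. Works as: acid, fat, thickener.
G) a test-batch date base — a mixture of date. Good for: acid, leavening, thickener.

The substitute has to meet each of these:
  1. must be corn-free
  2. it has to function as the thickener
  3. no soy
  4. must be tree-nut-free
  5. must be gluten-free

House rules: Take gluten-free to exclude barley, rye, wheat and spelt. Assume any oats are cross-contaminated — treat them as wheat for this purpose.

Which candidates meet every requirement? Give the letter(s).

A: every rule checks out — OK
B: has oat flour, so not gluten-free — reject
C: all constraints satisfied — keep
D: works as a thickener, gluten-free, no tree nuts — valid
E: rice flour and prawn etc. — none of it excluded — valid
F: no corn, gluten-free — OK
G: nothing on the exclusion list — valid

A, C, D, E, F, G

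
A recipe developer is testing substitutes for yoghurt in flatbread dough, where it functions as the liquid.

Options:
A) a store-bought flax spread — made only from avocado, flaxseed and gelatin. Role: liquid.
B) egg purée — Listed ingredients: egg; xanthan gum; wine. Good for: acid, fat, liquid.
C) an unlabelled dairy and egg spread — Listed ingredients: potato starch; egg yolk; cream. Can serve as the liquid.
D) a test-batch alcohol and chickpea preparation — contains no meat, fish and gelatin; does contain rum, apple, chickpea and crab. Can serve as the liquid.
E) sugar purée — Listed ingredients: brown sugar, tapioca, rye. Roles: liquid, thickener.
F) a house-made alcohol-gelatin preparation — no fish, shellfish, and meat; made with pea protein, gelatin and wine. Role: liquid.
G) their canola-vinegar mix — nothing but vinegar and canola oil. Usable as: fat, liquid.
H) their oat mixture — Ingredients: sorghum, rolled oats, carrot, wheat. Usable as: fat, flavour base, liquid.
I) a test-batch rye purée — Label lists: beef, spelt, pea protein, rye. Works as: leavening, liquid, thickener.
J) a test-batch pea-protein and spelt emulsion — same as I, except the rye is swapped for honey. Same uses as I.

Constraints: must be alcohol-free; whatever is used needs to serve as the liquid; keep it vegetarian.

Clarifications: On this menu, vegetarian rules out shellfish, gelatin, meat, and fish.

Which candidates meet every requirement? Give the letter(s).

C, E, G, H

A: has gelatin, so not vegetarian — reject
B: has wine, so not alcohol-free — no
C: nothing on the exclusion list — keep
D: has crab, so not vegetarian; has rum, so not alcohol-free — reject
E: only rye, brown sugar and tapioca; none excluded — keep
F: has gelatin, so not vegetarian; has wine, so not alcohol-free — reject
G: all constraints satisfied — valid
H: no alcohol, vegetarian — keep
I: has beef, so not vegetarian — reject
J: has beef, so not vegetarian — no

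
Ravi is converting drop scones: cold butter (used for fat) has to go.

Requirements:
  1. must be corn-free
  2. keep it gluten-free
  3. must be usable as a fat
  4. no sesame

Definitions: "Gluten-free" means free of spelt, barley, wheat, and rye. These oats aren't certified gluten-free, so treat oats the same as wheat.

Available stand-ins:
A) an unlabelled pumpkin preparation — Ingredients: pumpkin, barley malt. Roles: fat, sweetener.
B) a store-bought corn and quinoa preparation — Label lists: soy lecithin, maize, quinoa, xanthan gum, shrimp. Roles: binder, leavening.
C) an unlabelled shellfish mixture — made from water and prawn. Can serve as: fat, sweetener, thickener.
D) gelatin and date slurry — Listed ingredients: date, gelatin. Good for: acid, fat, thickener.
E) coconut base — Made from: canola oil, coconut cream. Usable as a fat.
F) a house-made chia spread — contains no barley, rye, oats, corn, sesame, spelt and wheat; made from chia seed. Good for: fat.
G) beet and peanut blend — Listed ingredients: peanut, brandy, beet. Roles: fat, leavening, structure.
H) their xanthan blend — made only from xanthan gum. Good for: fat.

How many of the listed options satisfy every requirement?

6

A: has barley malt, so not gluten-free — out
B: not usable as a fat; has maize, so not corn-free — out
C: every rule checks out — OK
D: gluten-free, no sesame — valid
E: works as a fat, gluten-free, no sesame — valid
F: nothing on the exclusion list — keep
G: only brandy, peanut, and beet; none excluded — valid
H: only xanthan gum; none excluded — valid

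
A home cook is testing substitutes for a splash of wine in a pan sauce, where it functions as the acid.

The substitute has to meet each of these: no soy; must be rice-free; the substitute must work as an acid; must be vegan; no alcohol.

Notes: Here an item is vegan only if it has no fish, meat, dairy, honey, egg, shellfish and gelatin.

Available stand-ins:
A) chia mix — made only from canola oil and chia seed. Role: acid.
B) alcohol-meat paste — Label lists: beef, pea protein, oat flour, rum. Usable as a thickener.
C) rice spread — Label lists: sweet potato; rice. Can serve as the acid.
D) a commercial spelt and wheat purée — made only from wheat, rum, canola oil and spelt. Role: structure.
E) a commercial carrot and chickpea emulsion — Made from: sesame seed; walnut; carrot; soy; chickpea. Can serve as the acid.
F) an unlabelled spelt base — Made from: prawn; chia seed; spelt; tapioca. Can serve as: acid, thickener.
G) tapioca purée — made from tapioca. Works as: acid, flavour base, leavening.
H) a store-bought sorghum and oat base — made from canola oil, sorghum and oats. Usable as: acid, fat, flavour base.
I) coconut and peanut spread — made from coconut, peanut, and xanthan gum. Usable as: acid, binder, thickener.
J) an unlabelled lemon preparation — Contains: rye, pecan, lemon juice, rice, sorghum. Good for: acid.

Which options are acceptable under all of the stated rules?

A, G, H, I

A: only canola oil and chia seed; none excluded — OK
B: not usable as an acid; has beef, so not vegan (and 1 more) — reject
C: has rice, so not rice-free — out
D: not usable as an acid; has rum, so not alcohol-free — out
E: has soy, so not soy-free — no
F: has prawn, so not vegan — reject
G: only tapioca; none excluded — keep
H: every rule checks out — OK
I: no rice, no alcohol — OK
J: has rice, so not rice-free — reject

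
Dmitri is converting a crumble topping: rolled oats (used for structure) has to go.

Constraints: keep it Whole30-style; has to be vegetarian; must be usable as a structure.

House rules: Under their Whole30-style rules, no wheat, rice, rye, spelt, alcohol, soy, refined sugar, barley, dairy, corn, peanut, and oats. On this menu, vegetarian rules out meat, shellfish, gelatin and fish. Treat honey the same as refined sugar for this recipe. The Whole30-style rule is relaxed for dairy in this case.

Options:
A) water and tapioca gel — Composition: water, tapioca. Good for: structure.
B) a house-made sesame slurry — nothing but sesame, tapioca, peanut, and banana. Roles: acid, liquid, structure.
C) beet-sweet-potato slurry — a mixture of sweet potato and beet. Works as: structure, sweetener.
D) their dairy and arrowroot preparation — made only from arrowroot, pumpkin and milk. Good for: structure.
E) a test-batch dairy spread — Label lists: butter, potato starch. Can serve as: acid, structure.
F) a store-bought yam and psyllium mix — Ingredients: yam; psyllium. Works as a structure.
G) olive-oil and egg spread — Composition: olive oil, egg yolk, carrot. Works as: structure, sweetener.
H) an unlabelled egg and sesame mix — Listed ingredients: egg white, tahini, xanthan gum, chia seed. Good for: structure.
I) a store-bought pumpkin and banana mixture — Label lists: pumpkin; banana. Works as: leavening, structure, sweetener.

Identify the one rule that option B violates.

Whole30-style

usable as a structure: satisfied
Whole30-style: has peanut — fails
vegetarian: satisfied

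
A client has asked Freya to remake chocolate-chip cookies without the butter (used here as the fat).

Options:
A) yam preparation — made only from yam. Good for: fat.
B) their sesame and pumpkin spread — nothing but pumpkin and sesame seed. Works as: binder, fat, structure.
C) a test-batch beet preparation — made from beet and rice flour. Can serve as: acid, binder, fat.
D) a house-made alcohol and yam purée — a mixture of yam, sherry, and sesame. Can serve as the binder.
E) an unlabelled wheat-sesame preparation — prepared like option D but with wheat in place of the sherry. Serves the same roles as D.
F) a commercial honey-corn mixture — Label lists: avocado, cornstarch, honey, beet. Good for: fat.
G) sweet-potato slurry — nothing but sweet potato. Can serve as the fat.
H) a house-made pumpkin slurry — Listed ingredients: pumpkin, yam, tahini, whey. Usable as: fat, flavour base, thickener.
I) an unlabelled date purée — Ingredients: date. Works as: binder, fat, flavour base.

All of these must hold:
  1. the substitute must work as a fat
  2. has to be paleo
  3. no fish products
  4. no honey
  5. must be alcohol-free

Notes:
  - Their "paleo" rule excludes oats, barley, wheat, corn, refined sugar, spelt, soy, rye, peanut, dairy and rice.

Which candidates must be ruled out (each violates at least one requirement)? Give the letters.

C, D, E, F, H

A: only yam; none excluded — valid
B: no honey, paleo — valid
C: has rice flour, so not paleo — out
D: not usable as a fat; has sherry, so not alcohol-free — reject
E: not usable as a fat; has wheat, so not paleo — out
F: has cornstarch, so not paleo; has honey, so not honey-free — no
G: every rule checks out — OK
H: has whey, so not paleo — reject
I: only date; none excluded — valid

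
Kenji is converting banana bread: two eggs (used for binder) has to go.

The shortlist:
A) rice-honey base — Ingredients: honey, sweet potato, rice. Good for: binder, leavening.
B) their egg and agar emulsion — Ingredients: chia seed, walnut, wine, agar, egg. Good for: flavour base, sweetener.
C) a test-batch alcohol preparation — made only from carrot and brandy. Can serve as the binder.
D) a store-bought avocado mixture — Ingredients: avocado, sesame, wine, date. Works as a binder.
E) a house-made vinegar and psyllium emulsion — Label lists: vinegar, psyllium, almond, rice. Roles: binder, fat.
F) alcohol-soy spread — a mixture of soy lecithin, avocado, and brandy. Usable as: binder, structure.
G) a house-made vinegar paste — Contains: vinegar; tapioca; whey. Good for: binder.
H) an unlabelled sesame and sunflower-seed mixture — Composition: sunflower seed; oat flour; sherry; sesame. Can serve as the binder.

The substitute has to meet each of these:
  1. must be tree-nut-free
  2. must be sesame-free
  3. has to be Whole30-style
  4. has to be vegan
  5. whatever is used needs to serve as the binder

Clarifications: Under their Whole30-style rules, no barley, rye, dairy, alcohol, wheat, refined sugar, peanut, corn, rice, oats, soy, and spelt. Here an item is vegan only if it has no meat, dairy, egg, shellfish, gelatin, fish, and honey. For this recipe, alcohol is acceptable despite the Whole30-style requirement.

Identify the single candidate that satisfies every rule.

C

A: has rice, so not Whole30-style; has honey, so not vegan — no
B: not usable as a binder; has egg, so not vegan (and 1 more) — out
C: alcohol is permitted under the Whole30-style carve-out; nothing else excluded — OK
D: has sesame, so not sesame-free — no
E: has rice, so not Whole30-style; has almond, so not tree-nut-free — reject
F: has soy lecithin, so not Whole30-style — out
G: has whey, so not Whole30-style; has whey, so not vegan — out
H: has oat flour, so not Whole30-style; has sesame, so not sesame-free — reject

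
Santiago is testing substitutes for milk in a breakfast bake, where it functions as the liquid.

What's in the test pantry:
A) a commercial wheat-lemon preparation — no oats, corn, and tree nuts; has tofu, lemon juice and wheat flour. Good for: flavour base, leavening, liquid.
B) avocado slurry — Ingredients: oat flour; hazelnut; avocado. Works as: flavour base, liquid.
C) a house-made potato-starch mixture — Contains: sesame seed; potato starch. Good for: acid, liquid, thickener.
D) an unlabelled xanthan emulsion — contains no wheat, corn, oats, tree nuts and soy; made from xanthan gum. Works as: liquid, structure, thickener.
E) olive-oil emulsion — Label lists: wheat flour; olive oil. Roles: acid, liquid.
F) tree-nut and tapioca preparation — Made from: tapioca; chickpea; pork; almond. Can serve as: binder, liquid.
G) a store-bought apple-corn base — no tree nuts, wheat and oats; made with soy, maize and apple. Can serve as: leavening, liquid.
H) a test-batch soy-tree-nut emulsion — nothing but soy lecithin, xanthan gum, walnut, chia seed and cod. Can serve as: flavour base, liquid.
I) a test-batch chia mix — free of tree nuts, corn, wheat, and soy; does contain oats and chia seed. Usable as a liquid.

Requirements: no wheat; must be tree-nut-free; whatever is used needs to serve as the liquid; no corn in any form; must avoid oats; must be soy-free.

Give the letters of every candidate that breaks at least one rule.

A: has tofu, so not soy-free; has wheat flour, so not wheat-free — reject
B: has oat flour, so not oat-free; has hazelnut, so not tree-nut-free — reject
C: only sesame seed and potato starch; none excluded — valid
D: no soy, no wheat — keep
E: has wheat flour, so not wheat-free — no
F: has almond, so not tree-nut-free — no
G: has soy, so not soy-free; has maize, so not corn-free — reject
H: has soy lecithin, so not soy-free; has walnut, so not tree-nut-free — reject
I: has oats, so not oat-free — reject

A, B, E, F, G, H, I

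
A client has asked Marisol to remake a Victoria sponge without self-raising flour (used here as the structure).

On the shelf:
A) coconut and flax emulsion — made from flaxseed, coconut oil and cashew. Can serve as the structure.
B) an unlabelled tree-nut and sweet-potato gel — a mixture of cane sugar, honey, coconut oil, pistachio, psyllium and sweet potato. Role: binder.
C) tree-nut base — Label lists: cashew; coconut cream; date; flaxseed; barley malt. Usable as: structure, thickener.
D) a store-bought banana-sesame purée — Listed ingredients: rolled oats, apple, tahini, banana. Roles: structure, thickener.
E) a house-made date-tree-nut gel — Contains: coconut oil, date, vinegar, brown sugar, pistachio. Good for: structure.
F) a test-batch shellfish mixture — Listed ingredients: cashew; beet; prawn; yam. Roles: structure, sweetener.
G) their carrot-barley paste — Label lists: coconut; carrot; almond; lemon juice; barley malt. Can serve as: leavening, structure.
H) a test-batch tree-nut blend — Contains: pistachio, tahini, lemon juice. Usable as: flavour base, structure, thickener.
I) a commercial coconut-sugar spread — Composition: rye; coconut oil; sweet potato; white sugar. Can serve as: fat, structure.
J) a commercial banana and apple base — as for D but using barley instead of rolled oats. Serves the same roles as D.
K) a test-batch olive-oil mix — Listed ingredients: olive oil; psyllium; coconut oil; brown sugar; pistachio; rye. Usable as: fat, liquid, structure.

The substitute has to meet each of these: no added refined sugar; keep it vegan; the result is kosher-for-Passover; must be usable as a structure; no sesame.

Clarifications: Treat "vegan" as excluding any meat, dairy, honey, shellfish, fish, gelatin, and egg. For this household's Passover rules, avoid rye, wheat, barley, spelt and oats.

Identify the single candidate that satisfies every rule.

A: every rule checks out — OK
B: not usable as a structure; has honey, so not vegan (and 1 more) — out
C: has barley malt, so not kosher-for-Passover — no
D: has rolled oats, so not kosher-for-Passover; has tahini, so not sesame-free — reject
E: has brown sugar, so not no-added-sugar — no
F: has prawn, so not vegan — out
G: has barley malt, so not kosher-for-Passover — reject
H: has tahini, so not sesame-free — reject
I: has rye, so not kosher-for-Passover; has white sugar, so not no-added-sugar — no
J: has barley, so not kosher-for-Passover; has tahini, so not sesame-free — out
K: has rye, so not kosher-for-Passover; has brown sugar, so not no-added-sugar — reject

A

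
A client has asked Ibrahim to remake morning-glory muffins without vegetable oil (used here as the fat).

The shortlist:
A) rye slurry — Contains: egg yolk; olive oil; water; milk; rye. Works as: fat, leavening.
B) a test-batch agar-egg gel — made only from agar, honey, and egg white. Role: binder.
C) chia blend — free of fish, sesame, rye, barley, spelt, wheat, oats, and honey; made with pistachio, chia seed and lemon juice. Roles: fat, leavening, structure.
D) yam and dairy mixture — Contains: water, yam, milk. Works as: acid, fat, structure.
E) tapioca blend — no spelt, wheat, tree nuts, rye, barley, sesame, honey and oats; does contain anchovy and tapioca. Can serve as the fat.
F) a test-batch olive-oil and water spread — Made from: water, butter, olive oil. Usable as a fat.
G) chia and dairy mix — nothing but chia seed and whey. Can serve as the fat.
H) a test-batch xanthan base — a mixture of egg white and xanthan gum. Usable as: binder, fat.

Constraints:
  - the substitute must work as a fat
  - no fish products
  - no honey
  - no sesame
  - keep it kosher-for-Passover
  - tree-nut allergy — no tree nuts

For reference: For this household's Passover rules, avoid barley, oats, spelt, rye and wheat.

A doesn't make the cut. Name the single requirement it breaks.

kosher-for-Passover

usable as a fat: satisfied
kosher-for-Passover: has rye — fails
honey-free: satisfied
tree-nut-free: satisfied
fish-free: satisfied
sesame-free: satisfied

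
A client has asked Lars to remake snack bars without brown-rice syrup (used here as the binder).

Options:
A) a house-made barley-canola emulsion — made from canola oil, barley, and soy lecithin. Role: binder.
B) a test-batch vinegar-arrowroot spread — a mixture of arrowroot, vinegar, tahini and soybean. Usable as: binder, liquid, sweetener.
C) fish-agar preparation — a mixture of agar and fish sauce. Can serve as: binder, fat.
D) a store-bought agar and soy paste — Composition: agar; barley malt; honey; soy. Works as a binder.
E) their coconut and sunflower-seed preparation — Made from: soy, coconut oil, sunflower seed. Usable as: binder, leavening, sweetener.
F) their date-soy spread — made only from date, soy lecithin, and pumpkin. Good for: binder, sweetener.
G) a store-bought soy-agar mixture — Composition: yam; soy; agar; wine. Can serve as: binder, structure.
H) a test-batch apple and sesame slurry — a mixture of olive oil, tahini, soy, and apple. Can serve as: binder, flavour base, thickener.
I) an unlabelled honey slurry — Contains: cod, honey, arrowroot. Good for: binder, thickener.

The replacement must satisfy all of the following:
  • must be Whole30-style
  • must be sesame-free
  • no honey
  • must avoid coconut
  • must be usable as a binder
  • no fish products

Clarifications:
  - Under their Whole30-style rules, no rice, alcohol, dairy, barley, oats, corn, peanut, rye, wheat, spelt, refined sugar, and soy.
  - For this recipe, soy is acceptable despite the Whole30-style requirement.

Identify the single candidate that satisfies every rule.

A: has barley, so not Whole30-style — reject
B: has tahini, so not sesame-free — reject
C: has fish sauce, so not fish-free — reject
D: has barley malt, so not Whole30-style; has honey, so not honey-free — reject
E: has coconut oil, so not coconut-free — reject
F: soy is permitted under the Whole30-style carve-out; nothing else excluded — OK
G: has wine, so not Whole30-style — no
H: has tahini, so not sesame-free — reject
I: has cod, so not fish-free; has honey, so not honey-free — reject

F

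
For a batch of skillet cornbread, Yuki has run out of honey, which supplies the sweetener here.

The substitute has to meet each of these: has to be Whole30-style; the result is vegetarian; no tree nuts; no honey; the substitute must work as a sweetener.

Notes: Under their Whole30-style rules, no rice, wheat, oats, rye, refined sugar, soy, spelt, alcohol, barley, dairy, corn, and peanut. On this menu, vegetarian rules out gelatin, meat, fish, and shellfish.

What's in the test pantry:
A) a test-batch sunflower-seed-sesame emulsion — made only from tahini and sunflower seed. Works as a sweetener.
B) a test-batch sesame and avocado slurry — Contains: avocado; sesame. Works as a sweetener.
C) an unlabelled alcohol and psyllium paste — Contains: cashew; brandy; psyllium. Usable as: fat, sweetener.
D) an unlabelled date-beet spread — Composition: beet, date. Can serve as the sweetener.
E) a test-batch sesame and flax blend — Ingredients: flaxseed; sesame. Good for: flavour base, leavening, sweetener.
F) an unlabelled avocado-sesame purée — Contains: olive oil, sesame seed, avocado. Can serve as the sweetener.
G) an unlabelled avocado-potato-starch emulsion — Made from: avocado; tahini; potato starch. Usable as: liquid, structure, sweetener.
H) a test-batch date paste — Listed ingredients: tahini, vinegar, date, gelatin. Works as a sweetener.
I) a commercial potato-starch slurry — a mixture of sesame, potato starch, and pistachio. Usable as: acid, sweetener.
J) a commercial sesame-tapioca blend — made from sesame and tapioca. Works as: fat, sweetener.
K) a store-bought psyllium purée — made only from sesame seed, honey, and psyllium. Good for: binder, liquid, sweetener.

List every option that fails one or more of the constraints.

C, H, I, K

A: only tahini and sunflower seed; none excluded — valid
B: Whole30-style, no honey — keep
C: has brandy, so not Whole30-style; has cashew, so not tree-nut-free — out
D: every rule checks out — keep
E: no tree nuts, Whole30-style — valid
F: only sesame seed, avocado, and olive oil; none excluded — valid
G: works as a sweetener, no tree nuts, Whole30-style — keep
H: has gelatin, so not vegetarian — reject
I: has pistachio, so not tree-nut-free — reject
J: only sesame and tapioca; none excluded — OK
K: has honey, so not honey-free — reject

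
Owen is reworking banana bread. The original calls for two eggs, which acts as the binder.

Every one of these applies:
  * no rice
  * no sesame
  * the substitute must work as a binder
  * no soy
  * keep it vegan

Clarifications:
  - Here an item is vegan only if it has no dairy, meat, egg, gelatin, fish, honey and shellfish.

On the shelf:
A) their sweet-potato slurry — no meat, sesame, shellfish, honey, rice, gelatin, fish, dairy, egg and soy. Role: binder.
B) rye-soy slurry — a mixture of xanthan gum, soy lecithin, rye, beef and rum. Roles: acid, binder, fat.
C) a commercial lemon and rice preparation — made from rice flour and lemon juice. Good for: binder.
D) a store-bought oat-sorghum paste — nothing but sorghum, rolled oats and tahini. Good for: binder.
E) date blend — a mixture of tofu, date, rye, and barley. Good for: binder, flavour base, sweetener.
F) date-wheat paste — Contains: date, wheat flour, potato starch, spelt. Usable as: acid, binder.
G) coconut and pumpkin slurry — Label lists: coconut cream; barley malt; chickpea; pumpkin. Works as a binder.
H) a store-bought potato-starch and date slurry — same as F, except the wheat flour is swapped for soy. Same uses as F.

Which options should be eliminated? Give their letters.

A: nothing on the exclusion list — OK
B: has beef, so not vegan; has soy lecithin, so not soy-free — out
C: has rice flour, so not rice-free — reject
D: has tahini, so not sesame-free — reject
E: has tofu, so not soy-free — out
F: spelt and wheat flour etc. — none of it excluded — valid
G: every rule checks out — OK
H: has soy, so not soy-free — no

B, C, D, E, H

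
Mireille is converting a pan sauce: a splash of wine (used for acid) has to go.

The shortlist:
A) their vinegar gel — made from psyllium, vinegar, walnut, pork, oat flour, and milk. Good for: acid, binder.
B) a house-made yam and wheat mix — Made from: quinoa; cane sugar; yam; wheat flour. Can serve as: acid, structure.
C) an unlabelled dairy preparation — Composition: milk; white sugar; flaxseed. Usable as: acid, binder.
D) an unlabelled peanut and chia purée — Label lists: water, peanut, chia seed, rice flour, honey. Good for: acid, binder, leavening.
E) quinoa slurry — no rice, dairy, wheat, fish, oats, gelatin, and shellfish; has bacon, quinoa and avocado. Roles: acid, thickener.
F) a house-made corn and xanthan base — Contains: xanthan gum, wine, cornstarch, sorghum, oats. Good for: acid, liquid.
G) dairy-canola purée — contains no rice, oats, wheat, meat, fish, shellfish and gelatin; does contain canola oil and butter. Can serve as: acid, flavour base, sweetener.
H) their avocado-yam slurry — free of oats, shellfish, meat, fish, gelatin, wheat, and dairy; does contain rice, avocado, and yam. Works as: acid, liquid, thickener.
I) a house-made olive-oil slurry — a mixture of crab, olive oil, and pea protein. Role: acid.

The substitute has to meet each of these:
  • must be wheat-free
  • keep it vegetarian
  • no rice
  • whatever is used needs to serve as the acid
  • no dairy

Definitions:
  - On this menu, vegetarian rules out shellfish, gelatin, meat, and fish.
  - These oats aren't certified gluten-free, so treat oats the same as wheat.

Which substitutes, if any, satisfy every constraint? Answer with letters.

A: has pork, so not vegetarian; has oat flour, so not wheat-free (and 1 more) — reject
B: has wheat flour, so not wheat-free — no
C: has milk, so not dairy-free — reject
D: has rice flour, so not rice-free — out
E: has bacon, so not vegetarian — reject
F: has oats, so not wheat-free — reject
G: has butter, so not dairy-free — out
H: has rice, so not rice-free — no
I: has crab, so not vegetarian — out

none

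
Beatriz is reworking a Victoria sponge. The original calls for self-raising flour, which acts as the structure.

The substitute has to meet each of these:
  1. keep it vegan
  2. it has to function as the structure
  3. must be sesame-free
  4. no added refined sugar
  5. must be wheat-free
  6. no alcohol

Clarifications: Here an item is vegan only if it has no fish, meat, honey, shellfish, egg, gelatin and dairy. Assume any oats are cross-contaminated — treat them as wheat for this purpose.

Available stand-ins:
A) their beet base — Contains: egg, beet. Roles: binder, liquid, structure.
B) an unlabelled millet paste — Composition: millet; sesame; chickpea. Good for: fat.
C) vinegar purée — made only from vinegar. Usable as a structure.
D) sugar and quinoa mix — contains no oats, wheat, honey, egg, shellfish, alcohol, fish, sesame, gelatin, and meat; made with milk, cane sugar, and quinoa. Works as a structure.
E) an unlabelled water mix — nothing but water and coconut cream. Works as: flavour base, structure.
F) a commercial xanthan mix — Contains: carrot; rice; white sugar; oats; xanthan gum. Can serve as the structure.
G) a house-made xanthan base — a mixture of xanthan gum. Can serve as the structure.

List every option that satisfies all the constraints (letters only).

A: has egg, so not vegan — out
B: not usable as a structure; has sesame, so not sesame-free — out
C: works as a structure, no refined sugar, no sesame — keep
D: has milk, so not vegan; has cane sugar, so not no-added-sugar — out
E: only coconut cream and water; none excluded — OK
F: has white sugar, so not no-added-sugar; has oats, so not wheat-free — no
G: nothing on the exclusion list — OK

C, E, G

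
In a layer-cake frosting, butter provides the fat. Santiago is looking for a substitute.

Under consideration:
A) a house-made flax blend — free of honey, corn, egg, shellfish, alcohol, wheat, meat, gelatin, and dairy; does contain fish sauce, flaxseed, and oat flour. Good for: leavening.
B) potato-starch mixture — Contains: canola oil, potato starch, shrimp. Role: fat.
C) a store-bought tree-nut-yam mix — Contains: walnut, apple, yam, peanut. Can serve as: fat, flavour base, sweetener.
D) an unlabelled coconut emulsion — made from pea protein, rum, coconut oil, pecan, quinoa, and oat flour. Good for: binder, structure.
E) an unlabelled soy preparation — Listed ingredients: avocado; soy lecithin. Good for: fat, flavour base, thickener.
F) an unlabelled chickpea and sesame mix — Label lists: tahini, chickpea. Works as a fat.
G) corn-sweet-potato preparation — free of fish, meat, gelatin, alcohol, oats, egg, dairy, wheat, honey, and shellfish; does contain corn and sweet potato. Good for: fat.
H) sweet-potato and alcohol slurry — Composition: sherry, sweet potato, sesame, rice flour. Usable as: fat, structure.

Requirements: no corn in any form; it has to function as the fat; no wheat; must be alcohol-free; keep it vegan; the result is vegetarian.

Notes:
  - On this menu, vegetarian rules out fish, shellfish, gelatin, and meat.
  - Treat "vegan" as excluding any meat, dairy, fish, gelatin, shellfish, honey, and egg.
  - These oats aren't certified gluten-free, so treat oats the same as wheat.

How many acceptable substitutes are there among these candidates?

3

A: not usable as a fat; has fish sauce, so not vegetarian (and 2 more) — no
B: has shrimp, so not vegetarian; has shrimp, so not vegan — out
C: works as a fat, wheat-free, vegan — valid
D: not usable as a fat; has oat flour, so not wheat-free (and 1 more) — out
E: works as a fat, wheat-free, no corn — OK
F: every rule checks out — keep
G: has corn, so not corn-free — no
H: has sherry, so not alcohol-free — reject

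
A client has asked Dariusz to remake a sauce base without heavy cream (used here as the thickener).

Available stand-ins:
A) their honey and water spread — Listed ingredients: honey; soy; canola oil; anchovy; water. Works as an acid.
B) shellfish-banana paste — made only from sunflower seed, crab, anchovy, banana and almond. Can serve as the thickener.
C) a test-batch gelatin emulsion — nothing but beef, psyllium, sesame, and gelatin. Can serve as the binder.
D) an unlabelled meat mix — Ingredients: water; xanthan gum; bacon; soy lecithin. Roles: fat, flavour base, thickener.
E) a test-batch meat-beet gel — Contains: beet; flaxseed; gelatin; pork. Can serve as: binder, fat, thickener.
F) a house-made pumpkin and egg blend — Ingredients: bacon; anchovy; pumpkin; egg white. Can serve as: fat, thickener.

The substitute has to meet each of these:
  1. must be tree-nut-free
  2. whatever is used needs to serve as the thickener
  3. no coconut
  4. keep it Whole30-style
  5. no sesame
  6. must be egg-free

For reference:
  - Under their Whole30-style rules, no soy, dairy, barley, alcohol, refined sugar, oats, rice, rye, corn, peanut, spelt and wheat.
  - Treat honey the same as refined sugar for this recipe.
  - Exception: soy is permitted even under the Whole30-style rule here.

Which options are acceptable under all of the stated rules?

D, E

A: not usable as a thickener; has honey, so not Whole30-style — reject
B: has almond, so not tree-nut-free — no
C: not usable as a thickener; has sesame, so not sesame-free — no
D: soy is permitted under the Whole30-style carve-out; nothing else excluded — OK
E: gelatin and pork etc. — none of it excluded — keep
F: has egg white, so not egg-free — no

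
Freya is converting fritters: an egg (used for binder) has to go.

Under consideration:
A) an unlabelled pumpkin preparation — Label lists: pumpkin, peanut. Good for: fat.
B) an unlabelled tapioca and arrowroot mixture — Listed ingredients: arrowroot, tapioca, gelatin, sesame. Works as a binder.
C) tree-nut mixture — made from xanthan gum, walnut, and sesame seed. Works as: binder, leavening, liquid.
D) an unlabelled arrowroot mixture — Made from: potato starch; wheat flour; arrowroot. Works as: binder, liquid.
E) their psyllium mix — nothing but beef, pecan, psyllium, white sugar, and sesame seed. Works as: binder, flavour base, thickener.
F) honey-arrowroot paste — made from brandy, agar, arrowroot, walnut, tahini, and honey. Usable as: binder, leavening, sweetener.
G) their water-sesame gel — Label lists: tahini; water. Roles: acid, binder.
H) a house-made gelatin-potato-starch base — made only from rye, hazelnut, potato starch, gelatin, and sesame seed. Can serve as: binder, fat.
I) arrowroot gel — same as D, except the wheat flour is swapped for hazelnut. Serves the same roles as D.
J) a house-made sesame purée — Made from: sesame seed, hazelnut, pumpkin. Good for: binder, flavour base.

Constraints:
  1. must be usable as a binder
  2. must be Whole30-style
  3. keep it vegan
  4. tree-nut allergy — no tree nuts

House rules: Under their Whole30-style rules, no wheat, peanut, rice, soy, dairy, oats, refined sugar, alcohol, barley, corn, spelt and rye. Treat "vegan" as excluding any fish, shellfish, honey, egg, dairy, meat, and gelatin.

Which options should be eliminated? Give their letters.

A, B, C, D, E, F, H, I, J

A: not usable as a binder; has peanut, so not Whole30-style — out
B: has gelatin, so not vegan — reject
C: has walnut, so not tree-nut-free — out
D: has wheat flour, so not Whole30-style — out
E: has white sugar, so not Whole30-style; has beef, so not vegan (and 1 more) — no
F: has brandy, so not Whole30-style; has honey, so not vegan (and 1 more) — out
G: nothing on the exclusion list — valid
H: has rye, so not Whole30-style; has gelatin, so not vegan (and 1 more) — reject
I: has hazelnut, so not tree-nut-free — reject
J: has hazelnut, so not tree-nut-free — no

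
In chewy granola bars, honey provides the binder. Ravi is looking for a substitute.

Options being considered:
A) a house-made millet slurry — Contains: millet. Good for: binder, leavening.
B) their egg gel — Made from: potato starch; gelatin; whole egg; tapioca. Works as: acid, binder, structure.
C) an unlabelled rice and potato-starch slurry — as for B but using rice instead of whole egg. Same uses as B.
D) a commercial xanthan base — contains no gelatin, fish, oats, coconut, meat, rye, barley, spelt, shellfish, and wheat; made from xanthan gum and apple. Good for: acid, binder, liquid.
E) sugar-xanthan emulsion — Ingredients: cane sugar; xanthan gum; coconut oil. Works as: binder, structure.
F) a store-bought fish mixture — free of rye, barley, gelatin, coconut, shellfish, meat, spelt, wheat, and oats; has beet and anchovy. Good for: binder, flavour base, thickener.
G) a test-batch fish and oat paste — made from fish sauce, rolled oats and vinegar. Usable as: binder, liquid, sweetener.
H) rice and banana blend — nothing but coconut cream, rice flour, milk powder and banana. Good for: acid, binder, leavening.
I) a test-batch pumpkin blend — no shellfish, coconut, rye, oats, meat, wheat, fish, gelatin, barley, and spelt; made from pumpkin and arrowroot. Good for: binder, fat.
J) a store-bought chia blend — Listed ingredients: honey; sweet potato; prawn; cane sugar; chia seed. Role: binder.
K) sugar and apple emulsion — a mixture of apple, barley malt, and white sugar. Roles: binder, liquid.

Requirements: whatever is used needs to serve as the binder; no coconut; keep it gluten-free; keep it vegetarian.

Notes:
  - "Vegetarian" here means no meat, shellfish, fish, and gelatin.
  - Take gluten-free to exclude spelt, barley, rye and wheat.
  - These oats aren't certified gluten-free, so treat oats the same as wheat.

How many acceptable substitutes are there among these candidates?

A: all constraints satisfied — OK
B: has gelatin, so not vegetarian — out
C: has gelatin, so not vegetarian — out
D: works as a binder, vegetarian, no coconut — OK
E: has coconut oil, so not coconut-free — out
F: has anchovy, so not vegetarian — reject
G: has fish sauce, so not vegetarian; has rolled oats, so not gluten-free — no
H: has coconut cream, so not coconut-free — reject
I: works as a binder, vegetarian, no coconut — OK
J: has prawn, so not vegetarian — no
K: has barley malt, so not gluten-free — no

3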